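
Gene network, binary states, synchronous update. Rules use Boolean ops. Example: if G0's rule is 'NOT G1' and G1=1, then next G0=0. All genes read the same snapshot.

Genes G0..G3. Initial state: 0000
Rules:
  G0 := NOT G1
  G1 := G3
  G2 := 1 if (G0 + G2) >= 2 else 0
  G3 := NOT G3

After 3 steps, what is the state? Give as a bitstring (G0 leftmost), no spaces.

Step 1: G0=NOT G1=NOT 0=1 G1=G3=0 G2=(0+0>=2)=0 G3=NOT G3=NOT 0=1 -> 1001
Step 2: G0=NOT G1=NOT 0=1 G1=G3=1 G2=(1+0>=2)=0 G3=NOT G3=NOT 1=0 -> 1100
Step 3: G0=NOT G1=NOT 1=0 G1=G3=0 G2=(1+0>=2)=0 G3=NOT G3=NOT 0=1 -> 0001

0001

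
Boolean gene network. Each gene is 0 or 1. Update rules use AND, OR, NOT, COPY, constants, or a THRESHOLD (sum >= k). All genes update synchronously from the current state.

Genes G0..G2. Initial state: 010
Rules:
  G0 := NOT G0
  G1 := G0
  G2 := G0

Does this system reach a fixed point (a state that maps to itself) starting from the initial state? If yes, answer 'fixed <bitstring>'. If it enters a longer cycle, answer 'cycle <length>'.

Step 0: 010
Step 1: G0=NOT G0=NOT 0=1 G1=G0=0 G2=G0=0 -> 100
Step 2: G0=NOT G0=NOT 1=0 G1=G0=1 G2=G0=1 -> 011
Step 3: G0=NOT G0=NOT 0=1 G1=G0=0 G2=G0=0 -> 100
Cycle of length 2 starting at step 1 -> no fixed point

Answer: cycle 2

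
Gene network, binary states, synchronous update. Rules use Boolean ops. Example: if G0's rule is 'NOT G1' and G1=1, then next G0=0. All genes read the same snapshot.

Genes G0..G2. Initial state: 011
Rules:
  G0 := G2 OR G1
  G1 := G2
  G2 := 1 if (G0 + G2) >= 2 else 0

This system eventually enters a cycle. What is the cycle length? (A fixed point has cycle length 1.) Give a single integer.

Step 0: 011
Step 1: G0=G2|G1=1|1=1 G1=G2=1 G2=(0+1>=2)=0 -> 110
Step 2: G0=G2|G1=0|1=1 G1=G2=0 G2=(1+0>=2)=0 -> 100
Step 3: G0=G2|G1=0|0=0 G1=G2=0 G2=(1+0>=2)=0 -> 000
Step 4: G0=G2|G1=0|0=0 G1=G2=0 G2=(0+0>=2)=0 -> 000
State from step 4 equals state from step 3 -> cycle length 1

Answer: 1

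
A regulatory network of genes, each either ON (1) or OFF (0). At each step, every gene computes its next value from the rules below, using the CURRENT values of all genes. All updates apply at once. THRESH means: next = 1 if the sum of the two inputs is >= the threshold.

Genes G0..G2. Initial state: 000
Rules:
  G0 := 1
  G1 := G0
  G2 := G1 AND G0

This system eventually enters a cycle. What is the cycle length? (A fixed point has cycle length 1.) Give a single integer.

Step 0: 000
Step 1: G0=1(const) G1=G0=0 G2=G1&G0=0&0=0 -> 100
Step 2: G0=1(const) G1=G0=1 G2=G1&G0=0&1=0 -> 110
Step 3: G0=1(const) G1=G0=1 G2=G1&G0=1&1=1 -> 111
Step 4: G0=1(const) G1=G0=1 G2=G1&G0=1&1=1 -> 111
State from step 4 equals state from step 3 -> cycle length 1

Answer: 1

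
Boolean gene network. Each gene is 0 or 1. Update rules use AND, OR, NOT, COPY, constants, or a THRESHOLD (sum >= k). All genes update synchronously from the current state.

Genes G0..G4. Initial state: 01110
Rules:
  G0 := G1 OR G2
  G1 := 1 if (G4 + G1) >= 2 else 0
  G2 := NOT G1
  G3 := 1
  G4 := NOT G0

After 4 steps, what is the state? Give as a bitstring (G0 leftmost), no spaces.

Step 1: G0=G1|G2=1|1=1 G1=(0+1>=2)=0 G2=NOT G1=NOT 1=0 G3=1(const) G4=NOT G0=NOT 0=1 -> 10011
Step 2: G0=G1|G2=0|0=0 G1=(1+0>=2)=0 G2=NOT G1=NOT 0=1 G3=1(const) G4=NOT G0=NOT 1=0 -> 00110
Step 3: G0=G1|G2=0|1=1 G1=(0+0>=2)=0 G2=NOT G1=NOT 0=1 G3=1(const) G4=NOT G0=NOT 0=1 -> 10111
Step 4: G0=G1|G2=0|1=1 G1=(1+0>=2)=0 G2=NOT G1=NOT 0=1 G3=1(const) G4=NOT G0=NOT 1=0 -> 10110

10110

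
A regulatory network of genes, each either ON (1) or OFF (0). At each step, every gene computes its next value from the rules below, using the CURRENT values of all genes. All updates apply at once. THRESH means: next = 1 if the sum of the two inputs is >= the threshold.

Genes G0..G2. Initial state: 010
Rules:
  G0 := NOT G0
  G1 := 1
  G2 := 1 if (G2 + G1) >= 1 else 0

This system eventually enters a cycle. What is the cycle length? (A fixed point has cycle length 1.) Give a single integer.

Step 0: 010
Step 1: G0=NOT G0=NOT 0=1 G1=1(const) G2=(0+1>=1)=1 -> 111
Step 2: G0=NOT G0=NOT 1=0 G1=1(const) G2=(1+1>=1)=1 -> 011
Step 3: G0=NOT G0=NOT 0=1 G1=1(const) G2=(1+1>=1)=1 -> 111
State from step 3 equals state from step 1 -> cycle length 2

Answer: 2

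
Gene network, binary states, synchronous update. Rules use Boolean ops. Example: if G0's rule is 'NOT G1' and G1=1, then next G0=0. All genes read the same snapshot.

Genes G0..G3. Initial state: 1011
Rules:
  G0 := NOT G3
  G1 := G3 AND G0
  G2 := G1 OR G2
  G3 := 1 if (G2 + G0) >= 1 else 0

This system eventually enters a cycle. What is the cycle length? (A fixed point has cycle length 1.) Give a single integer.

Step 0: 1011
Step 1: G0=NOT G3=NOT 1=0 G1=G3&G0=1&1=1 G2=G1|G2=0|1=1 G3=(1+1>=1)=1 -> 0111
Step 2: G0=NOT G3=NOT 1=0 G1=G3&G0=1&0=0 G2=G1|G2=1|1=1 G3=(1+0>=1)=1 -> 0011
Step 3: G0=NOT G3=NOT 1=0 G1=G3&G0=1&0=0 G2=G1|G2=0|1=1 G3=(1+0>=1)=1 -> 0011
State from step 3 equals state from step 2 -> cycle length 1

Answer: 1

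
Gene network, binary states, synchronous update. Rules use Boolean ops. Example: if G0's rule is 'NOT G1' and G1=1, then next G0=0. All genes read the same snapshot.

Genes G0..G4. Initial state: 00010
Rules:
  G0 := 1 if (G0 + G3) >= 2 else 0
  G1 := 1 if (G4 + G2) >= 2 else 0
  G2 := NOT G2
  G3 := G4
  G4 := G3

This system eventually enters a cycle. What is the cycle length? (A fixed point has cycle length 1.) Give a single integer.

Answer: 2

Derivation:
Step 0: 00010
Step 1: G0=(0+1>=2)=0 G1=(0+0>=2)=0 G2=NOT G2=NOT 0=1 G3=G4=0 G4=G3=1 -> 00101
Step 2: G0=(0+0>=2)=0 G1=(1+1>=2)=1 G2=NOT G2=NOT 1=0 G3=G4=1 G4=G3=0 -> 01010
Step 3: G0=(0+1>=2)=0 G1=(0+0>=2)=0 G2=NOT G2=NOT 0=1 G3=G4=0 G4=G3=1 -> 00101
State from step 3 equals state from step 1 -> cycle length 2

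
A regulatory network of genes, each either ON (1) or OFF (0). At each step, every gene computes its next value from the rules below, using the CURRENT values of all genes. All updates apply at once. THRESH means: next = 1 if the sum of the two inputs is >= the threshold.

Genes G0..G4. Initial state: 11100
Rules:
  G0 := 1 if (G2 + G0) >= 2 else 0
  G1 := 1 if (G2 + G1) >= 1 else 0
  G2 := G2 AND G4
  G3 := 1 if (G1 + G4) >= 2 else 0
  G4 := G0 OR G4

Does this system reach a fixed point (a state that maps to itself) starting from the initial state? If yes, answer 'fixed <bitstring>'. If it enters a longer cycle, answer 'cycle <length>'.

Step 0: 11100
Step 1: G0=(1+1>=2)=1 G1=(1+1>=1)=1 G2=G2&G4=1&0=0 G3=(1+0>=2)=0 G4=G0|G4=1|0=1 -> 11001
Step 2: G0=(0+1>=2)=0 G1=(0+1>=1)=1 G2=G2&G4=0&1=0 G3=(1+1>=2)=1 G4=G0|G4=1|1=1 -> 01011
Step 3: G0=(0+0>=2)=0 G1=(0+1>=1)=1 G2=G2&G4=0&1=0 G3=(1+1>=2)=1 G4=G0|G4=0|1=1 -> 01011
Fixed point reached at step 2: 01011

Answer: fixed 01011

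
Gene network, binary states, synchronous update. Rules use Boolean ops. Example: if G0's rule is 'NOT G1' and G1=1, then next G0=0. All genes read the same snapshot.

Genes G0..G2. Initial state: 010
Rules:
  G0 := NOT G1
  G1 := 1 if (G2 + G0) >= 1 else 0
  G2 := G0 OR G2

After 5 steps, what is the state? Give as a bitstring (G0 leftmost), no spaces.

Step 1: G0=NOT G1=NOT 1=0 G1=(0+0>=1)=0 G2=G0|G2=0|0=0 -> 000
Step 2: G0=NOT G1=NOT 0=1 G1=(0+0>=1)=0 G2=G0|G2=0|0=0 -> 100
Step 3: G0=NOT G1=NOT 0=1 G1=(0+1>=1)=1 G2=G0|G2=1|0=1 -> 111
Step 4: G0=NOT G1=NOT 1=0 G1=(1+1>=1)=1 G2=G0|G2=1|1=1 -> 011
Step 5: G0=NOT G1=NOT 1=0 G1=(1+0>=1)=1 G2=G0|G2=0|1=1 -> 011

011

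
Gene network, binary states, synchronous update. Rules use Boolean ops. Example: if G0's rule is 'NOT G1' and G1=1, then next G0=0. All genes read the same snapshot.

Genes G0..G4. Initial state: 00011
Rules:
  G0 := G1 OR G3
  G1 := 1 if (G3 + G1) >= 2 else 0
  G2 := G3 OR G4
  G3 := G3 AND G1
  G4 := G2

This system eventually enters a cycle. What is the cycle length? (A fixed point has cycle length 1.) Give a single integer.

Answer: 2

Derivation:
Step 0: 00011
Step 1: G0=G1|G3=0|1=1 G1=(1+0>=2)=0 G2=G3|G4=1|1=1 G3=G3&G1=1&0=0 G4=G2=0 -> 10100
Step 2: G0=G1|G3=0|0=0 G1=(0+0>=2)=0 G2=G3|G4=0|0=0 G3=G3&G1=0&0=0 G4=G2=1 -> 00001
Step 3: G0=G1|G3=0|0=0 G1=(0+0>=2)=0 G2=G3|G4=0|1=1 G3=G3&G1=0&0=0 G4=G2=0 -> 00100
Step 4: G0=G1|G3=0|0=0 G1=(0+0>=2)=0 G2=G3|G4=0|0=0 G3=G3&G1=0&0=0 G4=G2=1 -> 00001
State from step 4 equals state from step 2 -> cycle length 2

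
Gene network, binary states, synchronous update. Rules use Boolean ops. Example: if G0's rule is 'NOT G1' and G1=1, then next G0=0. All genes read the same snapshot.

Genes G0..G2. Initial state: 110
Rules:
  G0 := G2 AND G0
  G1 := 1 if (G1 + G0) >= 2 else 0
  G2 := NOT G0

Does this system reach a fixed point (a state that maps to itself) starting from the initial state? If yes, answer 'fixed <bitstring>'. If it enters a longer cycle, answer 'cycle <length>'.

Step 0: 110
Step 1: G0=G2&G0=0&1=0 G1=(1+1>=2)=1 G2=NOT G0=NOT 1=0 -> 010
Step 2: G0=G2&G0=0&0=0 G1=(1+0>=2)=0 G2=NOT G0=NOT 0=1 -> 001
Step 3: G0=G2&G0=1&0=0 G1=(0+0>=2)=0 G2=NOT G0=NOT 0=1 -> 001
Fixed point reached at step 2: 001

Answer: fixed 001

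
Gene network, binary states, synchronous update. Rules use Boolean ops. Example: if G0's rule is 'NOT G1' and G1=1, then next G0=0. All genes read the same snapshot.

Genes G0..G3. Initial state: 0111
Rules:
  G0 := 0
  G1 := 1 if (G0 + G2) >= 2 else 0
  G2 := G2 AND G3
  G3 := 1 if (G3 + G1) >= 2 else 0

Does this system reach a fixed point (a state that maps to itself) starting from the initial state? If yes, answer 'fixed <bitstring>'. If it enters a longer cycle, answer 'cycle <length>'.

Step 0: 0111
Step 1: G0=0(const) G1=(0+1>=2)=0 G2=G2&G3=1&1=1 G3=(1+1>=2)=1 -> 0011
Step 2: G0=0(const) G1=(0+1>=2)=0 G2=G2&G3=1&1=1 G3=(1+0>=2)=0 -> 0010
Step 3: G0=0(const) G1=(0+1>=2)=0 G2=G2&G3=1&0=0 G3=(0+0>=2)=0 -> 0000
Step 4: G0=0(const) G1=(0+0>=2)=0 G2=G2&G3=0&0=0 G3=(0+0>=2)=0 -> 0000
Fixed point reached at step 3: 0000

Answer: fixed 0000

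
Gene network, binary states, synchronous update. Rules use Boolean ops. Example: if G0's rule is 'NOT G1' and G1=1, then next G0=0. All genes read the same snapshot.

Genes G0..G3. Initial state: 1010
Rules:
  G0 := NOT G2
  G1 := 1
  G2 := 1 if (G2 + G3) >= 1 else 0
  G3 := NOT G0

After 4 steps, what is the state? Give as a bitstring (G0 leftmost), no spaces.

Step 1: G0=NOT G2=NOT 1=0 G1=1(const) G2=(1+0>=1)=1 G3=NOT G0=NOT 1=0 -> 0110
Step 2: G0=NOT G2=NOT 1=0 G1=1(const) G2=(1+0>=1)=1 G3=NOT G0=NOT 0=1 -> 0111
Step 3: G0=NOT G2=NOT 1=0 G1=1(const) G2=(1+1>=1)=1 G3=NOT G0=NOT 0=1 -> 0111
Step 4: G0=NOT G2=NOT 1=0 G1=1(const) G2=(1+1>=1)=1 G3=NOT G0=NOT 0=1 -> 0111

0111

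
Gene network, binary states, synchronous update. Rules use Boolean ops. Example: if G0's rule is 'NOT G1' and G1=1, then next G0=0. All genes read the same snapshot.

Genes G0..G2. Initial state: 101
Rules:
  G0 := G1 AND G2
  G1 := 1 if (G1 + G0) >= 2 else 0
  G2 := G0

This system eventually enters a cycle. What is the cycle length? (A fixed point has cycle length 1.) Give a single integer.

Step 0: 101
Step 1: G0=G1&G2=0&1=0 G1=(0+1>=2)=0 G2=G0=1 -> 001
Step 2: G0=G1&G2=0&1=0 G1=(0+0>=2)=0 G2=G0=0 -> 000
Step 3: G0=G1&G2=0&0=0 G1=(0+0>=2)=0 G2=G0=0 -> 000
State from step 3 equals state from step 2 -> cycle length 1

Answer: 1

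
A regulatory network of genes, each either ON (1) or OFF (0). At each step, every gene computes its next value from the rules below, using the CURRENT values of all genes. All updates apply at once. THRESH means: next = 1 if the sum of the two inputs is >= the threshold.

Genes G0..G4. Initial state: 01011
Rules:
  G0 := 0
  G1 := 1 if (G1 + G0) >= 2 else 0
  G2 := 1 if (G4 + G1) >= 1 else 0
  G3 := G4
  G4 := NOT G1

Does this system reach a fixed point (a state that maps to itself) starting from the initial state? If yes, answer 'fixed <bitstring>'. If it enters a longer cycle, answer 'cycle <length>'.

Step 0: 01011
Step 1: G0=0(const) G1=(1+0>=2)=0 G2=(1+1>=1)=1 G3=G4=1 G4=NOT G1=NOT 1=0 -> 00110
Step 2: G0=0(const) G1=(0+0>=2)=0 G2=(0+0>=1)=0 G3=G4=0 G4=NOT G1=NOT 0=1 -> 00001
Step 3: G0=0(const) G1=(0+0>=2)=0 G2=(1+0>=1)=1 G3=G4=1 G4=NOT G1=NOT 0=1 -> 00111
Step 4: G0=0(const) G1=(0+0>=2)=0 G2=(1+0>=1)=1 G3=G4=1 G4=NOT G1=NOT 0=1 -> 00111
Fixed point reached at step 3: 00111

Answer: fixed 00111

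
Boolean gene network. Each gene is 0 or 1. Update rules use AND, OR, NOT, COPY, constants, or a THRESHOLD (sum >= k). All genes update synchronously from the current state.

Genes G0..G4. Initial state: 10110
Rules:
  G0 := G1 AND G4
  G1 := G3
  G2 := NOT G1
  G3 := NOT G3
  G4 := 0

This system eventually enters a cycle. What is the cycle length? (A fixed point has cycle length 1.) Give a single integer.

Answer: 2

Derivation:
Step 0: 10110
Step 1: G0=G1&G4=0&0=0 G1=G3=1 G2=NOT G1=NOT 0=1 G3=NOT G3=NOT 1=0 G4=0(const) -> 01100
Step 2: G0=G1&G4=1&0=0 G1=G3=0 G2=NOT G1=NOT 1=0 G3=NOT G3=NOT 0=1 G4=0(const) -> 00010
Step 3: G0=G1&G4=0&0=0 G1=G3=1 G2=NOT G1=NOT 0=1 G3=NOT G3=NOT 1=0 G4=0(const) -> 01100
State from step 3 equals state from step 1 -> cycle length 2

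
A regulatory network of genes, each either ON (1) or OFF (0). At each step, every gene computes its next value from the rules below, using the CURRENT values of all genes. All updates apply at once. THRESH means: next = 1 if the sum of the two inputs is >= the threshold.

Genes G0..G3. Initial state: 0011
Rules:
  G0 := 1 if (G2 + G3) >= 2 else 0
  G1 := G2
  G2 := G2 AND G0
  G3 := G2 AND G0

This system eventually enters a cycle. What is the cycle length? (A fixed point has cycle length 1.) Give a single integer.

Step 0: 0011
Step 1: G0=(1+1>=2)=1 G1=G2=1 G2=G2&G0=1&0=0 G3=G2&G0=1&0=0 -> 1100
Step 2: G0=(0+0>=2)=0 G1=G2=0 G2=G2&G0=0&1=0 G3=G2&G0=0&1=0 -> 0000
Step 3: G0=(0+0>=2)=0 G1=G2=0 G2=G2&G0=0&0=0 G3=G2&G0=0&0=0 -> 0000
State from step 3 equals state from step 2 -> cycle length 1

Answer: 1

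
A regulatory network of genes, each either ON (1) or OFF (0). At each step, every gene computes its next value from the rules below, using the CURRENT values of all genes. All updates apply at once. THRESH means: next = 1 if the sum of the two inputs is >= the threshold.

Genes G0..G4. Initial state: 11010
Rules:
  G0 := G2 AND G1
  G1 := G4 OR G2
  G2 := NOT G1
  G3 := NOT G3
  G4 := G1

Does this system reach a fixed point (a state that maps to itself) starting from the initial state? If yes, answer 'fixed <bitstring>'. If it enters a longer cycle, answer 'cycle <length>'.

Answer: cycle 2

Derivation:
Step 0: 11010
Step 1: G0=G2&G1=0&1=0 G1=G4|G2=0|0=0 G2=NOT G1=NOT 1=0 G3=NOT G3=NOT 1=0 G4=G1=1 -> 00001
Step 2: G0=G2&G1=0&0=0 G1=G4|G2=1|0=1 G2=NOT G1=NOT 0=1 G3=NOT G3=NOT 0=1 G4=G1=0 -> 01110
Step 3: G0=G2&G1=1&1=1 G1=G4|G2=0|1=1 G2=NOT G1=NOT 1=0 G3=NOT G3=NOT 1=0 G4=G1=1 -> 11001
Step 4: G0=G2&G1=0&1=0 G1=G4|G2=1|0=1 G2=NOT G1=NOT 1=0 G3=NOT G3=NOT 0=1 G4=G1=1 -> 01011
Step 5: G0=G2&G1=0&1=0 G1=G4|G2=1|0=1 G2=NOT G1=NOT 1=0 G3=NOT G3=NOT 1=0 G4=G1=1 -> 01001
Step 6: G0=G2&G1=0&1=0 G1=G4|G2=1|0=1 G2=NOT G1=NOT 1=0 G3=NOT G3=NOT 0=1 G4=G1=1 -> 01011
Cycle of length 2 starting at step 4 -> no fixed point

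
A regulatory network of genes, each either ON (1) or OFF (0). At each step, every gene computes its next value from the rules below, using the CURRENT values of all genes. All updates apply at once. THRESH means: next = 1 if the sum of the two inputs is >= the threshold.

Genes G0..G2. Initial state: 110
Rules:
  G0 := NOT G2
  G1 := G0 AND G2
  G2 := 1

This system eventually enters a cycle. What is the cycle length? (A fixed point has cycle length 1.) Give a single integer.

Step 0: 110
Step 1: G0=NOT G2=NOT 0=1 G1=G0&G2=1&0=0 G2=1(const) -> 101
Step 2: G0=NOT G2=NOT 1=0 G1=G0&G2=1&1=1 G2=1(const) -> 011
Step 3: G0=NOT G2=NOT 1=0 G1=G0&G2=0&1=0 G2=1(const) -> 001
Step 4: G0=NOT G2=NOT 1=0 G1=G0&G2=0&1=0 G2=1(const) -> 001
State from step 4 equals state from step 3 -> cycle length 1

Answer: 1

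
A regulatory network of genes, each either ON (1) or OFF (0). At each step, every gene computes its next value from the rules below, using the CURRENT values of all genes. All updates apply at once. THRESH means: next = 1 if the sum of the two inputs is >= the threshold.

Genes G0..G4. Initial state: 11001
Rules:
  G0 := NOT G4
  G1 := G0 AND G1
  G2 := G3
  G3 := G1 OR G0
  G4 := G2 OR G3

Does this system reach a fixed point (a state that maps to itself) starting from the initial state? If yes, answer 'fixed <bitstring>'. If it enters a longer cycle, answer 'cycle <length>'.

Step 0: 11001
Step 1: G0=NOT G4=NOT 1=0 G1=G0&G1=1&1=1 G2=G3=0 G3=G1|G0=1|1=1 G4=G2|G3=0|0=0 -> 01010
Step 2: G0=NOT G4=NOT 0=1 G1=G0&G1=0&1=0 G2=G3=1 G3=G1|G0=1|0=1 G4=G2|G3=0|1=1 -> 10111
Step 3: G0=NOT G4=NOT 1=0 G1=G0&G1=1&0=0 G2=G3=1 G3=G1|G0=0|1=1 G4=G2|G3=1|1=1 -> 00111
Step 4: G0=NOT G4=NOT 1=0 G1=G0&G1=0&0=0 G2=G3=1 G3=G1|G0=0|0=0 G4=G2|G3=1|1=1 -> 00101
Step 5: G0=NOT G4=NOT 1=0 G1=G0&G1=0&0=0 G2=G3=0 G3=G1|G0=0|0=0 G4=G2|G3=1|0=1 -> 00001
Step 6: G0=NOT G4=NOT 1=0 G1=G0&G1=0&0=0 G2=G3=0 G3=G1|G0=0|0=0 G4=G2|G3=0|0=0 -> 00000
Step 7: G0=NOT G4=NOT 0=1 G1=G0&G1=0&0=0 G2=G3=0 G3=G1|G0=0|0=0 G4=G2|G3=0|0=0 -> 10000
Step 8: G0=NOT G4=NOT 0=1 G1=G0&G1=1&0=0 G2=G3=0 G3=G1|G0=0|1=1 G4=G2|G3=0|0=0 -> 10010
Step 9: G0=NOT G4=NOT 0=1 G1=G0&G1=1&0=0 G2=G3=1 G3=G1|G0=0|1=1 G4=G2|G3=0|1=1 -> 10111
Cycle of length 7 starting at step 2 -> no fixed point

Answer: cycle 7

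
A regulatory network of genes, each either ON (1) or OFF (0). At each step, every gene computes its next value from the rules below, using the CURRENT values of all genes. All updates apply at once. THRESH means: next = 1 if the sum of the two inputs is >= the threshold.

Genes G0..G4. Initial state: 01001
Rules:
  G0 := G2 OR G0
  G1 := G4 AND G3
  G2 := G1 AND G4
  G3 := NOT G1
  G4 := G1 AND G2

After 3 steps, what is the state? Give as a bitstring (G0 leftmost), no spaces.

Step 1: G0=G2|G0=0|0=0 G1=G4&G3=1&0=0 G2=G1&G4=1&1=1 G3=NOT G1=NOT 1=0 G4=G1&G2=1&0=0 -> 00100
Step 2: G0=G2|G0=1|0=1 G1=G4&G3=0&0=0 G2=G1&G4=0&0=0 G3=NOT G1=NOT 0=1 G4=G1&G2=0&1=0 -> 10010
Step 3: G0=G2|G0=0|1=1 G1=G4&G3=0&1=0 G2=G1&G4=0&0=0 G3=NOT G1=NOT 0=1 G4=G1&G2=0&0=0 -> 10010

10010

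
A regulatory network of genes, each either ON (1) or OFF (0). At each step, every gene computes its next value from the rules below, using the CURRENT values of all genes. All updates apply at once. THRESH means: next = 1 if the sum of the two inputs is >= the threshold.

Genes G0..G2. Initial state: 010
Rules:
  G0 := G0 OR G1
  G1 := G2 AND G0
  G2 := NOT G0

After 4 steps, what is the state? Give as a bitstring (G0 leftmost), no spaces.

Step 1: G0=G0|G1=0|1=1 G1=G2&G0=0&0=0 G2=NOT G0=NOT 0=1 -> 101
Step 2: G0=G0|G1=1|0=1 G1=G2&G0=1&1=1 G2=NOT G0=NOT 1=0 -> 110
Step 3: G0=G0|G1=1|1=1 G1=G2&G0=0&1=0 G2=NOT G0=NOT 1=0 -> 100
Step 4: G0=G0|G1=1|0=1 G1=G2&G0=0&1=0 G2=NOT G0=NOT 1=0 -> 100

100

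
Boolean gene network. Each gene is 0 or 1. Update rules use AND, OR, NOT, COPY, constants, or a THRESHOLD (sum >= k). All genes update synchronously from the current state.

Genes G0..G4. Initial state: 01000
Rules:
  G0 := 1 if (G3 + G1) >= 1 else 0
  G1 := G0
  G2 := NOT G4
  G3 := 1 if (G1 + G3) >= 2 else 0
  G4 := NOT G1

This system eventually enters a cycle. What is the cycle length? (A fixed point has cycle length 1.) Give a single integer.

Step 0: 01000
Step 1: G0=(0+1>=1)=1 G1=G0=0 G2=NOT G4=NOT 0=1 G3=(1+0>=2)=0 G4=NOT G1=NOT 1=0 -> 10100
Step 2: G0=(0+0>=1)=0 G1=G0=1 G2=NOT G4=NOT 0=1 G3=(0+0>=2)=0 G4=NOT G1=NOT 0=1 -> 01101
Step 3: G0=(0+1>=1)=1 G1=G0=0 G2=NOT G4=NOT 1=0 G3=(1+0>=2)=0 G4=NOT G1=NOT 1=0 -> 10000
Step 4: G0=(0+0>=1)=0 G1=G0=1 G2=NOT G4=NOT 0=1 G3=(0+0>=2)=0 G4=NOT G1=NOT 0=1 -> 01101
State from step 4 equals state from step 2 -> cycle length 2

Answer: 2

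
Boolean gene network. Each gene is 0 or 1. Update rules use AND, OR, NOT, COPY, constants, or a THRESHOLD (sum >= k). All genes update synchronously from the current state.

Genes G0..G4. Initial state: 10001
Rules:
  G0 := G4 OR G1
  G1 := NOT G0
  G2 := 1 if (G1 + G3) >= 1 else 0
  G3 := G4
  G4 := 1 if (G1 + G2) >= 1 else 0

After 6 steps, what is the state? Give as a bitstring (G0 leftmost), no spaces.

Step 1: G0=G4|G1=1|0=1 G1=NOT G0=NOT 1=0 G2=(0+0>=1)=0 G3=G4=1 G4=(0+0>=1)=0 -> 10010
Step 2: G0=G4|G1=0|0=0 G1=NOT G0=NOT 1=0 G2=(0+1>=1)=1 G3=G4=0 G4=(0+0>=1)=0 -> 00100
Step 3: G0=G4|G1=0|0=0 G1=NOT G0=NOT 0=1 G2=(0+0>=1)=0 G3=G4=0 G4=(0+1>=1)=1 -> 01001
Step 4: G0=G4|G1=1|1=1 G1=NOT G0=NOT 0=1 G2=(1+0>=1)=1 G3=G4=1 G4=(1+0>=1)=1 -> 11111
Step 5: G0=G4|G1=1|1=1 G1=NOT G0=NOT 1=0 G2=(1+1>=1)=1 G3=G4=1 G4=(1+1>=1)=1 -> 10111
Step 6: G0=G4|G1=1|0=1 G1=NOT G0=NOT 1=0 G2=(0+1>=1)=1 G3=G4=1 G4=(0+1>=1)=1 -> 10111

10111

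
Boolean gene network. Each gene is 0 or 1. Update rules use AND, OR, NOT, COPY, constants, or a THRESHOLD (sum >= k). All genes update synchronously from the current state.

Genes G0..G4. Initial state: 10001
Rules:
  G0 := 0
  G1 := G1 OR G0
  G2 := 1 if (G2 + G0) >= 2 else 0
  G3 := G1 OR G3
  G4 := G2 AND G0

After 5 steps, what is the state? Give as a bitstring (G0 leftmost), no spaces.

Step 1: G0=0(const) G1=G1|G0=0|1=1 G2=(0+1>=2)=0 G3=G1|G3=0|0=0 G4=G2&G0=0&1=0 -> 01000
Step 2: G0=0(const) G1=G1|G0=1|0=1 G2=(0+0>=2)=0 G3=G1|G3=1|0=1 G4=G2&G0=0&0=0 -> 01010
Step 3: G0=0(const) G1=G1|G0=1|0=1 G2=(0+0>=2)=0 G3=G1|G3=1|1=1 G4=G2&G0=0&0=0 -> 01010
Step 4: G0=0(const) G1=G1|G0=1|0=1 G2=(0+0>=2)=0 G3=G1|G3=1|1=1 G4=G2&G0=0&0=0 -> 01010
Step 5: G0=0(const) G1=G1|G0=1|0=1 G2=(0+0>=2)=0 G3=G1|G3=1|1=1 G4=G2&G0=0&0=0 -> 01010

01010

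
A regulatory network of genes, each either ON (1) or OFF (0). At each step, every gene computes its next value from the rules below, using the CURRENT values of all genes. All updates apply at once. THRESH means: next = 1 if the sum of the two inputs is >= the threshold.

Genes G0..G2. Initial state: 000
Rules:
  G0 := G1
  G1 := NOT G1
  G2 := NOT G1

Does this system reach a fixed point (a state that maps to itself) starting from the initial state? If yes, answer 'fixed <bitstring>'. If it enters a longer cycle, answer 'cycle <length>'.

Answer: cycle 2

Derivation:
Step 0: 000
Step 1: G0=G1=0 G1=NOT G1=NOT 0=1 G2=NOT G1=NOT 0=1 -> 011
Step 2: G0=G1=1 G1=NOT G1=NOT 1=0 G2=NOT G1=NOT 1=0 -> 100
Step 3: G0=G1=0 G1=NOT G1=NOT 0=1 G2=NOT G1=NOT 0=1 -> 011
Cycle of length 2 starting at step 1 -> no fixed point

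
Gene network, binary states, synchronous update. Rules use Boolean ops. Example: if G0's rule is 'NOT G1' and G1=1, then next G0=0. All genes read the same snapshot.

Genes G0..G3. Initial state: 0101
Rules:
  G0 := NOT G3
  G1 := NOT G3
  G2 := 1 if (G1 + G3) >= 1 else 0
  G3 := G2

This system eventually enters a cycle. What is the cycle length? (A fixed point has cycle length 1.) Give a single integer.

Step 0: 0101
Step 1: G0=NOT G3=NOT 1=0 G1=NOT G3=NOT 1=0 G2=(1+1>=1)=1 G3=G2=0 -> 0010
Step 2: G0=NOT G3=NOT 0=1 G1=NOT G3=NOT 0=1 G2=(0+0>=1)=0 G3=G2=1 -> 1101
Step 3: G0=NOT G3=NOT 1=0 G1=NOT G3=NOT 1=0 G2=(1+1>=1)=1 G3=G2=0 -> 0010
State from step 3 equals state from step 1 -> cycle length 2

Answer: 2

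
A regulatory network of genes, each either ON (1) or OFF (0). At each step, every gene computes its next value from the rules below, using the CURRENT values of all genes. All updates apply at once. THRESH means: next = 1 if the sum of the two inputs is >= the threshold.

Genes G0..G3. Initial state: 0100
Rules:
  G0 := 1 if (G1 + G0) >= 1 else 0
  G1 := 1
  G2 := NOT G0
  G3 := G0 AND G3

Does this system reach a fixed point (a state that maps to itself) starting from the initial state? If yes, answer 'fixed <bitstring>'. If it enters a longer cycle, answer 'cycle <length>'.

Step 0: 0100
Step 1: G0=(1+0>=1)=1 G1=1(const) G2=NOT G0=NOT 0=1 G3=G0&G3=0&0=0 -> 1110
Step 2: G0=(1+1>=1)=1 G1=1(const) G2=NOT G0=NOT 1=0 G3=G0&G3=1&0=0 -> 1100
Step 3: G0=(1+1>=1)=1 G1=1(const) G2=NOT G0=NOT 1=0 G3=G0&G3=1&0=0 -> 1100
Fixed point reached at step 2: 1100

Answer: fixed 1100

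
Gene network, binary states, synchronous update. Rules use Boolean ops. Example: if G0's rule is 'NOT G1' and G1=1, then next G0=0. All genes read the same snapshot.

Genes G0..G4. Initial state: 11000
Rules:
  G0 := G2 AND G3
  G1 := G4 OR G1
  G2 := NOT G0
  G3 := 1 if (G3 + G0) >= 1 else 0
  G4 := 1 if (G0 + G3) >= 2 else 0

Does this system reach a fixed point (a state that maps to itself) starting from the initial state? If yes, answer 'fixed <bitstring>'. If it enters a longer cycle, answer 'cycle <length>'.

Answer: cycle 4

Derivation:
Step 0: 11000
Step 1: G0=G2&G3=0&0=0 G1=G4|G1=0|1=1 G2=NOT G0=NOT 1=0 G3=(0+1>=1)=1 G4=(1+0>=2)=0 -> 01010
Step 2: G0=G2&G3=0&1=0 G1=G4|G1=0|1=1 G2=NOT G0=NOT 0=1 G3=(1+0>=1)=1 G4=(0+1>=2)=0 -> 01110
Step 3: G0=G2&G3=1&1=1 G1=G4|G1=0|1=1 G2=NOT G0=NOT 0=1 G3=(1+0>=1)=1 G4=(0+1>=2)=0 -> 11110
Step 4: G0=G2&G3=1&1=1 G1=G4|G1=0|1=1 G2=NOT G0=NOT 1=0 G3=(1+1>=1)=1 G4=(1+1>=2)=1 -> 11011
Step 5: G0=G2&G3=0&1=0 G1=G4|G1=1|1=1 G2=NOT G0=NOT 1=0 G3=(1+1>=1)=1 G4=(1+1>=2)=1 -> 01011
Step 6: G0=G2&G3=0&1=0 G1=G4|G1=1|1=1 G2=NOT G0=NOT 0=1 G3=(1+0>=1)=1 G4=(0+1>=2)=0 -> 01110
Cycle of length 4 starting at step 2 -> no fixed point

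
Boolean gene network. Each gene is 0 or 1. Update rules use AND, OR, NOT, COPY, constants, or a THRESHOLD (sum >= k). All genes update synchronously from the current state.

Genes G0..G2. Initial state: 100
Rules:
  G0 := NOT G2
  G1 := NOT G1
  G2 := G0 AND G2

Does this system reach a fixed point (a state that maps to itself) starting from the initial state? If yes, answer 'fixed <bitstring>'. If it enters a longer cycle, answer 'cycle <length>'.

Answer: cycle 2

Derivation:
Step 0: 100
Step 1: G0=NOT G2=NOT 0=1 G1=NOT G1=NOT 0=1 G2=G0&G2=1&0=0 -> 110
Step 2: G0=NOT G2=NOT 0=1 G1=NOT G1=NOT 1=0 G2=G0&G2=1&0=0 -> 100
Cycle of length 2 starting at step 0 -> no fixed point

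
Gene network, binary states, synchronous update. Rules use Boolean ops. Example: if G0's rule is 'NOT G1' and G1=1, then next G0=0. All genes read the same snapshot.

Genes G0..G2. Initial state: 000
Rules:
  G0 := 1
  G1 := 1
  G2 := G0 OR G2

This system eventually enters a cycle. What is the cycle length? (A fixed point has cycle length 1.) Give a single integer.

Step 0: 000
Step 1: G0=1(const) G1=1(const) G2=G0|G2=0|0=0 -> 110
Step 2: G0=1(const) G1=1(const) G2=G0|G2=1|0=1 -> 111
Step 3: G0=1(const) G1=1(const) G2=G0|G2=1|1=1 -> 111
State from step 3 equals state from step 2 -> cycle length 1

Answer: 1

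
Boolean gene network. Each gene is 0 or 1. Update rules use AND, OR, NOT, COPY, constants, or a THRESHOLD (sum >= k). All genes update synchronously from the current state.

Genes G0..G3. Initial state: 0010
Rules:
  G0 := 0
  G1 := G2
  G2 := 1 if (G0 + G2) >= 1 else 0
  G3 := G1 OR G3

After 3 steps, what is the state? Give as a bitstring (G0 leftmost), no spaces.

Step 1: G0=0(const) G1=G2=1 G2=(0+1>=1)=1 G3=G1|G3=0|0=0 -> 0110
Step 2: G0=0(const) G1=G2=1 G2=(0+1>=1)=1 G3=G1|G3=1|0=1 -> 0111
Step 3: G0=0(const) G1=G2=1 G2=(0+1>=1)=1 G3=G1|G3=1|1=1 -> 0111

0111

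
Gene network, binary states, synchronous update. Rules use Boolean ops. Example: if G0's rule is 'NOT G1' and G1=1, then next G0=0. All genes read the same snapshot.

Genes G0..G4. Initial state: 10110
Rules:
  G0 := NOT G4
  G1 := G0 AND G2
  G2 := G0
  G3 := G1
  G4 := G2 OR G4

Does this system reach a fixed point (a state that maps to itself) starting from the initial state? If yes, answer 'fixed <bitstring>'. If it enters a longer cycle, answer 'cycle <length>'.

Step 0: 10110
Step 1: G0=NOT G4=NOT 0=1 G1=G0&G2=1&1=1 G2=G0=1 G3=G1=0 G4=G2|G4=1|0=1 -> 11101
Step 2: G0=NOT G4=NOT 1=0 G1=G0&G2=1&1=1 G2=G0=1 G3=G1=1 G4=G2|G4=1|1=1 -> 01111
Step 3: G0=NOT G4=NOT 1=0 G1=G0&G2=0&1=0 G2=G0=0 G3=G1=1 G4=G2|G4=1|1=1 -> 00011
Step 4: G0=NOT G4=NOT 1=0 G1=G0&G2=0&0=0 G2=G0=0 G3=G1=0 G4=G2|G4=0|1=1 -> 00001
Step 5: G0=NOT G4=NOT 1=0 G1=G0&G2=0&0=0 G2=G0=0 G3=G1=0 G4=G2|G4=0|1=1 -> 00001
Fixed point reached at step 4: 00001

Answer: fixed 00001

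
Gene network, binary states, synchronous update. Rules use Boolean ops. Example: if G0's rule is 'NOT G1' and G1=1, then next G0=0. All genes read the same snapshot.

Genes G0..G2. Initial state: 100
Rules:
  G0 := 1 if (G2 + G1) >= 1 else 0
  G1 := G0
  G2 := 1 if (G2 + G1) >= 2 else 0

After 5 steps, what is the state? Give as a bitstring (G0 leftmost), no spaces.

Step 1: G0=(0+0>=1)=0 G1=G0=1 G2=(0+0>=2)=0 -> 010
Step 2: G0=(0+1>=1)=1 G1=G0=0 G2=(0+1>=2)=0 -> 100
Step 3: G0=(0+0>=1)=0 G1=G0=1 G2=(0+0>=2)=0 -> 010
Step 4: G0=(0+1>=1)=1 G1=G0=0 G2=(0+1>=2)=0 -> 100
Step 5: G0=(0+0>=1)=0 G1=G0=1 G2=(0+0>=2)=0 -> 010

010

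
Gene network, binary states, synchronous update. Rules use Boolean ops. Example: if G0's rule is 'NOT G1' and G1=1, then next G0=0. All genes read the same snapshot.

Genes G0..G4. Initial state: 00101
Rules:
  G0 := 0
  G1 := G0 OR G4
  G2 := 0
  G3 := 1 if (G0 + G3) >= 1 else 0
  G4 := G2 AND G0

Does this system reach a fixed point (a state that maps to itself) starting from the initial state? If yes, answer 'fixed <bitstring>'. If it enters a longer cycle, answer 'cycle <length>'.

Step 0: 00101
Step 1: G0=0(const) G1=G0|G4=0|1=1 G2=0(const) G3=(0+0>=1)=0 G4=G2&G0=1&0=0 -> 01000
Step 2: G0=0(const) G1=G0|G4=0|0=0 G2=0(const) G3=(0+0>=1)=0 G4=G2&G0=0&0=0 -> 00000
Step 3: G0=0(const) G1=G0|G4=0|0=0 G2=0(const) G3=(0+0>=1)=0 G4=G2&G0=0&0=0 -> 00000
Fixed point reached at step 2: 00000

Answer: fixed 00000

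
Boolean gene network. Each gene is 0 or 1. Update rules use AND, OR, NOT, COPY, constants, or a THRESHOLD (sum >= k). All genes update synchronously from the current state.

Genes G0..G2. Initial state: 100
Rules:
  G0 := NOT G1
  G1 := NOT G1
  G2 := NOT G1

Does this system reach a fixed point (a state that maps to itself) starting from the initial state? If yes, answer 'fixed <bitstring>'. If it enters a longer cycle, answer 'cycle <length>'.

Step 0: 100
Step 1: G0=NOT G1=NOT 0=1 G1=NOT G1=NOT 0=1 G2=NOT G1=NOT 0=1 -> 111
Step 2: G0=NOT G1=NOT 1=0 G1=NOT G1=NOT 1=0 G2=NOT G1=NOT 1=0 -> 000
Step 3: G0=NOT G1=NOT 0=1 G1=NOT G1=NOT 0=1 G2=NOT G1=NOT 0=1 -> 111
Cycle of length 2 starting at step 1 -> no fixed point

Answer: cycle 2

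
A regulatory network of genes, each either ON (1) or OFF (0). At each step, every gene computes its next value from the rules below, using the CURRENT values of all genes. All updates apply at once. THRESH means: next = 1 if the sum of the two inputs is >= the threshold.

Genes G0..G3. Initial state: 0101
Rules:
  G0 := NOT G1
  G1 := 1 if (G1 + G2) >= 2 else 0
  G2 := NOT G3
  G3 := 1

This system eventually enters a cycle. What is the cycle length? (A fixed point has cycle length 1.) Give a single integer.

Answer: 1

Derivation:
Step 0: 0101
Step 1: G0=NOT G1=NOT 1=0 G1=(1+0>=2)=0 G2=NOT G3=NOT 1=0 G3=1(const) -> 0001
Step 2: G0=NOT G1=NOT 0=1 G1=(0+0>=2)=0 G2=NOT G3=NOT 1=0 G3=1(const) -> 1001
Step 3: G0=NOT G1=NOT 0=1 G1=(0+0>=2)=0 G2=NOT G3=NOT 1=0 G3=1(const) -> 1001
State from step 3 equals state from step 2 -> cycle length 1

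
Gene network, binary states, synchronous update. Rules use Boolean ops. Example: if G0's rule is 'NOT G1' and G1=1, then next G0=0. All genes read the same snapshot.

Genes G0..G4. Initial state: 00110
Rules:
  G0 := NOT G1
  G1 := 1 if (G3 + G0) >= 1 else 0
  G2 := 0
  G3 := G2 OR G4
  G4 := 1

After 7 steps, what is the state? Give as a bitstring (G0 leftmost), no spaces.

Step 1: G0=NOT G1=NOT 0=1 G1=(1+0>=1)=1 G2=0(const) G3=G2|G4=1|0=1 G4=1(const) -> 11011
Step 2: G0=NOT G1=NOT 1=0 G1=(1+1>=1)=1 G2=0(const) G3=G2|G4=0|1=1 G4=1(const) -> 01011
Step 3: G0=NOT G1=NOT 1=0 G1=(1+0>=1)=1 G2=0(const) G3=G2|G4=0|1=1 G4=1(const) -> 01011
Step 4: G0=NOT G1=NOT 1=0 G1=(1+0>=1)=1 G2=0(const) G3=G2|G4=0|1=1 G4=1(const) -> 01011
Step 5: G0=NOT G1=NOT 1=0 G1=(1+0>=1)=1 G2=0(const) G3=G2|G4=0|1=1 G4=1(const) -> 01011
Step 6: G0=NOT G1=NOT 1=0 G1=(1+0>=1)=1 G2=0(const) G3=G2|G4=0|1=1 G4=1(const) -> 01011
Step 7: G0=NOT G1=NOT 1=0 G1=(1+0>=1)=1 G2=0(const) G3=G2|G4=0|1=1 G4=1(const) -> 01011

01011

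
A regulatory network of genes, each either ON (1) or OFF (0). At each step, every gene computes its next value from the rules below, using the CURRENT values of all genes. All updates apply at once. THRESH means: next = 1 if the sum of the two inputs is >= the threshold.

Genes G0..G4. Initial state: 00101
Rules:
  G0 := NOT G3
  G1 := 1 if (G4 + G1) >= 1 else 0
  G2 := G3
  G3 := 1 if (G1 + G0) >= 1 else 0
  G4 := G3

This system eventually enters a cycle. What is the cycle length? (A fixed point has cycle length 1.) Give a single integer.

Step 0: 00101
Step 1: G0=NOT G3=NOT 0=1 G1=(1+0>=1)=1 G2=G3=0 G3=(0+0>=1)=0 G4=G3=0 -> 11000
Step 2: G0=NOT G3=NOT 0=1 G1=(0+1>=1)=1 G2=G3=0 G3=(1+1>=1)=1 G4=G3=0 -> 11010
Step 3: G0=NOT G3=NOT 1=0 G1=(0+1>=1)=1 G2=G3=1 G3=(1+1>=1)=1 G4=G3=1 -> 01111
Step 4: G0=NOT G3=NOT 1=0 G1=(1+1>=1)=1 G2=G3=1 G3=(1+0>=1)=1 G4=G3=1 -> 01111
State from step 4 equals state from step 3 -> cycle length 1

Answer: 1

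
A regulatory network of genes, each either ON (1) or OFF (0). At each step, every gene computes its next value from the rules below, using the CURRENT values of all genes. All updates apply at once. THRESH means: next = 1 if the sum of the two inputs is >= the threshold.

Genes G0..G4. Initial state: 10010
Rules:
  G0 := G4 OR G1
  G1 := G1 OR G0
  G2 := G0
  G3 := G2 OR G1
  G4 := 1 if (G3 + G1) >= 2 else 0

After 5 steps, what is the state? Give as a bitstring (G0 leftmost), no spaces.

Step 1: G0=G4|G1=0|0=0 G1=G1|G0=0|1=1 G2=G0=1 G3=G2|G1=0|0=0 G4=(1+0>=2)=0 -> 01100
Step 2: G0=G4|G1=0|1=1 G1=G1|G0=1|0=1 G2=G0=0 G3=G2|G1=1|1=1 G4=(0+1>=2)=0 -> 11010
Step 3: G0=G4|G1=0|1=1 G1=G1|G0=1|1=1 G2=G0=1 G3=G2|G1=0|1=1 G4=(1+1>=2)=1 -> 11111
Step 4: G0=G4|G1=1|1=1 G1=G1|G0=1|1=1 G2=G0=1 G3=G2|G1=1|1=1 G4=(1+1>=2)=1 -> 11111
Step 5: G0=G4|G1=1|1=1 G1=G1|G0=1|1=1 G2=G0=1 G3=G2|G1=1|1=1 G4=(1+1>=2)=1 -> 11111

11111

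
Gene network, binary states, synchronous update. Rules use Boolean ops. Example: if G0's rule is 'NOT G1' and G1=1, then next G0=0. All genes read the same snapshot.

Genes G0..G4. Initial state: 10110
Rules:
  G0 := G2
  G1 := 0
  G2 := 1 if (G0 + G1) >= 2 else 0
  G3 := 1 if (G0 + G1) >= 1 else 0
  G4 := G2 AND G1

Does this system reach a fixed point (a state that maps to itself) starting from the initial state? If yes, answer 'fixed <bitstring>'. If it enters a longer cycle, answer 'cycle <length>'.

Answer: fixed 00000

Derivation:
Step 0: 10110
Step 1: G0=G2=1 G1=0(const) G2=(1+0>=2)=0 G3=(1+0>=1)=1 G4=G2&G1=1&0=0 -> 10010
Step 2: G0=G2=0 G1=0(const) G2=(1+0>=2)=0 G3=(1+0>=1)=1 G4=G2&G1=0&0=0 -> 00010
Step 3: G0=G2=0 G1=0(const) G2=(0+0>=2)=0 G3=(0+0>=1)=0 G4=G2&G1=0&0=0 -> 00000
Step 4: G0=G2=0 G1=0(const) G2=(0+0>=2)=0 G3=(0+0>=1)=0 G4=G2&G1=0&0=0 -> 00000
Fixed point reached at step 3: 00000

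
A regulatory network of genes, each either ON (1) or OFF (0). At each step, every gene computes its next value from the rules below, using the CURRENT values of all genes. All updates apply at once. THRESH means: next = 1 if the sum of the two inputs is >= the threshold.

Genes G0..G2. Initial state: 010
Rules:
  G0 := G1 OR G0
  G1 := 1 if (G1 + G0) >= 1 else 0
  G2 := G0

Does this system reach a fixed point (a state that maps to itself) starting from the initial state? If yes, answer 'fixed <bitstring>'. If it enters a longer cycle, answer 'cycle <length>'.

Answer: fixed 111

Derivation:
Step 0: 010
Step 1: G0=G1|G0=1|0=1 G1=(1+0>=1)=1 G2=G0=0 -> 110
Step 2: G0=G1|G0=1|1=1 G1=(1+1>=1)=1 G2=G0=1 -> 111
Step 3: G0=G1|G0=1|1=1 G1=(1+1>=1)=1 G2=G0=1 -> 111
Fixed point reached at step 2: 111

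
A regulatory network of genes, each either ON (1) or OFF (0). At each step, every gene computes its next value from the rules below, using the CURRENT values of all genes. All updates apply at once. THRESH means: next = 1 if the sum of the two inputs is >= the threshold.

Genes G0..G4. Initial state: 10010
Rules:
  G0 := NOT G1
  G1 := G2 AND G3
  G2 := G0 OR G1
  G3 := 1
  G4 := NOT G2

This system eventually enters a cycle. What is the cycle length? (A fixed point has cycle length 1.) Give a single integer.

Step 0: 10010
Step 1: G0=NOT G1=NOT 0=1 G1=G2&G3=0&1=0 G2=G0|G1=1|0=1 G3=1(const) G4=NOT G2=NOT 0=1 -> 10111
Step 2: G0=NOT G1=NOT 0=1 G1=G2&G3=1&1=1 G2=G0|G1=1|0=1 G3=1(const) G4=NOT G2=NOT 1=0 -> 11110
Step 3: G0=NOT G1=NOT 1=0 G1=G2&G3=1&1=1 G2=G0|G1=1|1=1 G3=1(const) G4=NOT G2=NOT 1=0 -> 01110
Step 4: G0=NOT G1=NOT 1=0 G1=G2&G3=1&1=1 G2=G0|G1=0|1=1 G3=1(const) G4=NOT G2=NOT 1=0 -> 01110
State from step 4 equals state from step 3 -> cycle length 1

Answer: 1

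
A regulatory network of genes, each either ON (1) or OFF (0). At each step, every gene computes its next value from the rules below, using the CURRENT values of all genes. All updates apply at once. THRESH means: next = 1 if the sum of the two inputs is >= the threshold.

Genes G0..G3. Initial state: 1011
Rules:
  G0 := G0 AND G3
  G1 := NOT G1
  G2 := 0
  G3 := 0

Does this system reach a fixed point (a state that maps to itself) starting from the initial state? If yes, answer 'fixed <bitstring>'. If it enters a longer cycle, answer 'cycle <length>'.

Step 0: 1011
Step 1: G0=G0&G3=1&1=1 G1=NOT G1=NOT 0=1 G2=0(const) G3=0(const) -> 1100
Step 2: G0=G0&G3=1&0=0 G1=NOT G1=NOT 1=0 G2=0(const) G3=0(const) -> 0000
Step 3: G0=G0&G3=0&0=0 G1=NOT G1=NOT 0=1 G2=0(const) G3=0(const) -> 0100
Step 4: G0=G0&G3=0&0=0 G1=NOT G1=NOT 1=0 G2=0(const) G3=0(const) -> 0000
Cycle of length 2 starting at step 2 -> no fixed point

Answer: cycle 2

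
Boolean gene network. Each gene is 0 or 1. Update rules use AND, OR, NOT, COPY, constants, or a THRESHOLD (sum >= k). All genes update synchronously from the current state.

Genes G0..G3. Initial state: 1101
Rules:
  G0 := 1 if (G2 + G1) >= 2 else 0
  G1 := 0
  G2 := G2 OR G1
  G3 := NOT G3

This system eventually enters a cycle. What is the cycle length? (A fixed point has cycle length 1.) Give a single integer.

Answer: 2

Derivation:
Step 0: 1101
Step 1: G0=(0+1>=2)=0 G1=0(const) G2=G2|G1=0|1=1 G3=NOT G3=NOT 1=0 -> 0010
Step 2: G0=(1+0>=2)=0 G1=0(const) G2=G2|G1=1|0=1 G3=NOT G3=NOT 0=1 -> 0011
Step 3: G0=(1+0>=2)=0 G1=0(const) G2=G2|G1=1|0=1 G3=NOT G3=NOT 1=0 -> 0010
State from step 3 equals state from step 1 -> cycle length 2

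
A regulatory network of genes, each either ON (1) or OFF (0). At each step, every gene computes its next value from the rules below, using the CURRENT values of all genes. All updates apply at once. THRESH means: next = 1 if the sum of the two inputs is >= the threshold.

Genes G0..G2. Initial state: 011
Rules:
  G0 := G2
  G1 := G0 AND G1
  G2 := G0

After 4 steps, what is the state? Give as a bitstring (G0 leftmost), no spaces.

Step 1: G0=G2=1 G1=G0&G1=0&1=0 G2=G0=0 -> 100
Step 2: G0=G2=0 G1=G0&G1=1&0=0 G2=G0=1 -> 001
Step 3: G0=G2=1 G1=G0&G1=0&0=0 G2=G0=0 -> 100
Step 4: G0=G2=0 G1=G0&G1=1&0=0 G2=G0=1 -> 001

001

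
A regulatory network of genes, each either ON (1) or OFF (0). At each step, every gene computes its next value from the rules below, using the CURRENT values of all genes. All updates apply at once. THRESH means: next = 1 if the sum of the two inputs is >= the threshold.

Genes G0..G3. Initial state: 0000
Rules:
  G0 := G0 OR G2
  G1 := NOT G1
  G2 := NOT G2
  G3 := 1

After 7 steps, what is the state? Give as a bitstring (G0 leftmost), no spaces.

Step 1: G0=G0|G2=0|0=0 G1=NOT G1=NOT 0=1 G2=NOT G2=NOT 0=1 G3=1(const) -> 0111
Step 2: G0=G0|G2=0|1=1 G1=NOT G1=NOT 1=0 G2=NOT G2=NOT 1=0 G3=1(const) -> 1001
Step 3: G0=G0|G2=1|0=1 G1=NOT G1=NOT 0=1 G2=NOT G2=NOT 0=1 G3=1(const) -> 1111
Step 4: G0=G0|G2=1|1=1 G1=NOT G1=NOT 1=0 G2=NOT G2=NOT 1=0 G3=1(const) -> 1001
Step 5: G0=G0|G2=1|0=1 G1=NOT G1=NOT 0=1 G2=NOT G2=NOT 0=1 G3=1(const) -> 1111
Step 6: G0=G0|G2=1|1=1 G1=NOT G1=NOT 1=0 G2=NOT G2=NOT 1=0 G3=1(const) -> 1001
Step 7: G0=G0|G2=1|0=1 G1=NOT G1=NOT 0=1 G2=NOT G2=NOT 0=1 G3=1(const) -> 1111

1111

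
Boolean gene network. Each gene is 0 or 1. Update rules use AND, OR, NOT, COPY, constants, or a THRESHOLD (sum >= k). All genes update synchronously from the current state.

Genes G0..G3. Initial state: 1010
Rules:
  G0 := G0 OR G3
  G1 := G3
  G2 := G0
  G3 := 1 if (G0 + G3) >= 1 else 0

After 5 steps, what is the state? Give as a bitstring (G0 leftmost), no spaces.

Step 1: G0=G0|G3=1|0=1 G1=G3=0 G2=G0=1 G3=(1+0>=1)=1 -> 1011
Step 2: G0=G0|G3=1|1=1 G1=G3=1 G2=G0=1 G3=(1+1>=1)=1 -> 1111
Step 3: G0=G0|G3=1|1=1 G1=G3=1 G2=G0=1 G3=(1+1>=1)=1 -> 1111
Step 4: G0=G0|G3=1|1=1 G1=G3=1 G2=G0=1 G3=(1+1>=1)=1 -> 1111
Step 5: G0=G0|G3=1|1=1 G1=G3=1 G2=G0=1 G3=(1+1>=1)=1 -> 1111

1111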